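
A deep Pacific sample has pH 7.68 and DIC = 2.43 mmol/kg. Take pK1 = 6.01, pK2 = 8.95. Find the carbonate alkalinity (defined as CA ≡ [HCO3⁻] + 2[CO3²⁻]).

CA = 2.50 mmol/kg

CA = [HCO3⁻] + 2[CO3²⁻] = (α₁ + 2α₂)·DIC
At pH 7.68: [H⁺]/K1 = 10^-1.67 = 0.021380, K2/[H⁺] = 10^-1.27 = 0.053703
α₁ = 1/(1 + 0.021380 + 0.053703) = 1/1.0751 = 0.9302; α₂ = α₁·K2/[H⁺] = 0.04995
α₁ + 2α₂ = 1.0301
CA = 1.0301 × 2.43 = 2.50 mmol/kg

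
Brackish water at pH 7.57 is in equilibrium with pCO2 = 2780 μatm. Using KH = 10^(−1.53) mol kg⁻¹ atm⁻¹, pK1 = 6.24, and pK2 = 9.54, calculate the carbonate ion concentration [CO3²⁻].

[CO3²⁻] = 18.8 μmol/kg

[CO2*] = KH · pCO2 = 10^(−1.53) × 2780×10^-6 = 8.204×10^-5 mol/kg
α₀ = 1/(1 + K1/[H⁺] + K1K2/[H⁺]²) = 1/(1 + 10^+1.33 + 10^-0.64) = 0.04423
DIC = [CO2*]/α₀ = 8.204×10^-5 / 0.04423 = 1.855 mmol/kg
[CO3²⁻] = α₂·DIC; α₂ = 0.01013, so [CO3²⁻] = 0.01013 × 1.855 = 0.0188 mmol/kg = 18.8 μmol/kg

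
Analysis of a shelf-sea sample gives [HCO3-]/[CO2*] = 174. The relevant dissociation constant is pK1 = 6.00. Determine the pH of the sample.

From K1 = [H⁺][HCO3-]/[CO2*]:  pH = pK1 + log₁₀([HCO3-]/[CO2*])
log₁₀(174) = +2.241
pH = 6.00 + (+2.241) = 8.24

pH = 8.24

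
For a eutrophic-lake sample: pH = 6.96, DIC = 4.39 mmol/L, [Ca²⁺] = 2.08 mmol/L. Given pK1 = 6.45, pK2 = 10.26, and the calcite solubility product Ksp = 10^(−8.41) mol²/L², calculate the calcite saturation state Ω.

α₂ = 1 / (1 + [H⁺]/K2 + [H⁺]²/(K1K2)) = 1 / (1 + 10^+3.30 + 10^+2.79)
   = 1 / (1 + 1995.3 + 616.60) = 1/2612.9 = 0.0003827
[CO3²⁻] = α₂ × DIC = 0.0003827 × 4.39 = 0.001680 mmol/L = 1.680 μmol/L
Ksp = 10^(−8.41) = 3.890×10^-9
Ω = [Ca²⁺][CO3²⁻]/Ksp = (2.08×10^-3)(1.680×10^-6) / 3.890×10^-9 = 0.898

Ω = 0.898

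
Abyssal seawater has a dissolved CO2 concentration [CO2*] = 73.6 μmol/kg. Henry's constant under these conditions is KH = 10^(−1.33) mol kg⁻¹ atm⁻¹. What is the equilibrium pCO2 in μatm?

pCO2 = 1570 μatm

KH = 10^(−1.33) = 4.677×10^-2 mol kg⁻¹ atm⁻¹
pCO2 = [CO2*]/KH = 73.6×10^-6 / 4.677×10^-2 = 1.57×10^-3 atm = 1570 μatm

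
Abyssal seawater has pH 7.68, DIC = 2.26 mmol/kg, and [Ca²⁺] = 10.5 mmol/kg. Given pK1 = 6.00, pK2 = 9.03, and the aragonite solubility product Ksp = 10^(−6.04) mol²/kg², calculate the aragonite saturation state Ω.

Ω = 1.09

α₂ = 1 / (1 + [H⁺]/K2 + [H⁺]²/(K1K2)) = 1 / (1 + 10^+1.35 + 10^-0.33)
   = 1 / (1 + 22.387 + 0.46774) = 1/23.855 = 0.04192
[CO3²⁻] = α₂ × DIC = 0.04192 × 2.26 = 0.09474 mmol/kg
Ksp = 10^(−6.04) = 9.120×10^-7
Ω = [Ca²⁺][CO3²⁻]/Ksp = (10.5×10^-3)(9.474×10^-5) / 9.120×10^-7 = 1.09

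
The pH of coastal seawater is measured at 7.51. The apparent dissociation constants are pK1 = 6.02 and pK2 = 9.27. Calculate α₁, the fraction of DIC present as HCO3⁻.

α₁ = 0.953

α₁ = 1 / (1 + [H⁺]/K1 + K2/[H⁺]) = 1 / (1 + 10^-1.49 + 10^-1.76)
   = 1 / (1 + 0.032359 + 0.017378) = 1/1.0497 = 0.9526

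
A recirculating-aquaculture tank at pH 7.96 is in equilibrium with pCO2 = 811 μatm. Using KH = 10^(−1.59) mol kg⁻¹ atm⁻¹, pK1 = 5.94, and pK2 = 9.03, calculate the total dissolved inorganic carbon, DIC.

DIC = 2.39 mmol/kg

[CO2*] = KH · pCO2 = 10^(−1.59) × 811×10^-6 = 2.085×10^-5 mol/kg
α₀ = 1/(1 + K1/[H⁺] + K1K2/[H⁺]²) = 1/(1 + 10^+2.02 + 10^+0.95) = 0.008724
DIC = [CO2*]/α₀ = 2.085×10^-5 / 0.008724 = 2.39 mmol/kg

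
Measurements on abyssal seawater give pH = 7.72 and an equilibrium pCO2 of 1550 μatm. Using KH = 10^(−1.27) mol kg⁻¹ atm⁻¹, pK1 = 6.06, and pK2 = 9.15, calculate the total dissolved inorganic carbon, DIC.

DIC = 4.03 mmol/kg

[CO2*] = KH · pCO2 = 10^(−1.27) × 1550×10^-6 = 8.324×10^-5 mol/kg
α₀ = 1/(1 + K1/[H⁺] + K1K2/[H⁺]²) = 1/(1 + 10^+1.66 + 10^+0.23) = 0.02066
DIC = [CO2*]/α₀ = 8.324×10^-5 / 0.02066 = 4.03 mmol/kg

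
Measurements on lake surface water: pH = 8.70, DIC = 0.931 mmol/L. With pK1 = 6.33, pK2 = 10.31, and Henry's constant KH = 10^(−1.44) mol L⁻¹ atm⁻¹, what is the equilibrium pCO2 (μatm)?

α₀ = 1 / (1 + K1/[H⁺] + K1K2/[H⁺]²) = 1 / (1 + 10^+2.37 + 10^+0.76)
   = 1 / (1 + 234.42 + 5.7544) = 1/241.18 = 0.004146
[CO2*] = α₀ × DIC = 0.004146 × 0.931 = 0.003860 mmol/L = 3.860 μmol/L
pCO2 = [CO2*]/KH = 3.860×10^-6 / 3.631×10^-2 = 106 μatm

pCO2 = 106 μatm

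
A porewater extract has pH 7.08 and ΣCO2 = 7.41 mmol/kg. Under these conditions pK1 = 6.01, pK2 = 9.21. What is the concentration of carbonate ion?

α₂ = 1 / (1 + [H⁺]/K2 + [H⁺]²/(K1K2)) = 1 / (1 + 10^+2.13 + 10^+1.06)
   = 1 / (1 + 134.90 + 11.482) = 1/147.38 = 0.006785
[CO3²⁻] = α₂ × DIC = 0.006785 × 7.41 = 0.0503 mmol/kg

[CO3²⁻] = 0.0503 mmol/kg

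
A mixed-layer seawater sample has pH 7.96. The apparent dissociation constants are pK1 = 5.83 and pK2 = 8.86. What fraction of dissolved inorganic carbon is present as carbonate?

α₂ = 1 / (1 + [H⁺]/K2 + [H⁺]²/(K1K2)) = 1 / (1 + 10^+0.90 + 10^-1.23)
   = 1 / (1 + 7.9433 + 0.058884) = 1/9.0022 = 0.1111

α₂ = 0.111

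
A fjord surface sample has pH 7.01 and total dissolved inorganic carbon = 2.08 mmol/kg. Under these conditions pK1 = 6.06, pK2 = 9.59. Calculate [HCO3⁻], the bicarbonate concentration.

α₁ = 1 / (1 + [H⁺]/K1 + K2/[H⁺]) = 1 / (1 + 10^-0.95 + 10^-2.58)
   = 1 / (1 + 0.11220 + 0.0026303) = 1/1.1148 = 0.8970
[HCO3⁻] = α₁ × DIC = 0.8970 × 2.08 = 1.87 mmol/kg

[HCO3⁻] = 1.87 mmol/kg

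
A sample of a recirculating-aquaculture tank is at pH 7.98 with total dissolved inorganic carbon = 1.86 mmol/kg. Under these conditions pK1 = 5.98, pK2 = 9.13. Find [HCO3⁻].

α₁ = 1 / (1 + [H⁺]/K1 + K2/[H⁺]) = 1 / (1 + 10^-2.00 + 10^-1.15)
   = 1 / (1 + 0.010000 + 0.070795) = 1/1.0808 = 0.9252
[HCO3⁻] = α₁ × DIC = 0.9252 × 1.86 = 1.72 mmol/kg

[HCO3⁻] = 1.72 mmol/kg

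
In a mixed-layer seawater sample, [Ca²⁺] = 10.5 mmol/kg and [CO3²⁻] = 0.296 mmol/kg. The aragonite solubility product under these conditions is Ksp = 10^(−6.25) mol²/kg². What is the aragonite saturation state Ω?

Ksp = 10^(−6.25) = 5.623×10^-7
Ω = [Ca²⁺][CO3²⁻]/Ksp = (10.5×10^-3)(0.296×10^-3) / 5.623×10^-7 = 5.53

Ω = 5.53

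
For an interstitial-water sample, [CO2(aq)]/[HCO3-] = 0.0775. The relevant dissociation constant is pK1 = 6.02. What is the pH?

pH = 7.13

From K1 = [H⁺][HCO3-]/[CO2(aq)]:  pH = pK1 − log₁₀([CO2(aq)]/[HCO3-])
log₁₀(0.0775) = -1.111
pH = 6.02 − (-1.111) = 7.13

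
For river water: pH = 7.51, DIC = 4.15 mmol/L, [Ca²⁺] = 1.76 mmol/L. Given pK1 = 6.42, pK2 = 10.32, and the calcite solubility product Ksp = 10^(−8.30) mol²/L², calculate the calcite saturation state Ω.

Ω = 2.08

α₂ = 1 / (1 + [H⁺]/K2 + [H⁺]²/(K1K2)) = 1 / (1 + 10^+2.81 + 10^+1.72)
   = 1 / (1 + 645.65 + 52.481) = 1/699.13 = 0.001430
[CO3²⁻] = α₂ × DIC = 0.001430 × 4.15 = 0.005936 mmol/L = 5.936 μmol/L
Ksp = 10^(−8.30) = 5.012×10^-9
Ω = [Ca²⁺][CO3²⁻]/Ksp = (1.76×10^-3)(5.936×10^-6) / 5.012×10^-9 = 2.08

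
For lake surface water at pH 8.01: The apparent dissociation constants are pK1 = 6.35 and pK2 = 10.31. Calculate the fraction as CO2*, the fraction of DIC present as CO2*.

α₀ = 1 / (1 + K1/[H⁺] + K1K2/[H⁺]²) = 1 / (1 + 10^+1.66 + 10^-0.64)
   = 1 / (1 + 45.709 + 0.22909) = 1/46.938 = 0.02130

α₀ = 0.0213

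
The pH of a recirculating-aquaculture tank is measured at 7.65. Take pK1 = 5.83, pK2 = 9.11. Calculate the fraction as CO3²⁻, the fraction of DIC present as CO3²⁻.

α₂ = 0.0330

α₂ = 1 / (1 + [H⁺]/K2 + [H⁺]²/(K1K2)) = 1 / (1 + 10^+1.46 + 10^-0.36)
   = 1 / (1 + 28.840 + 0.43652) = 1/30.277 = 0.03303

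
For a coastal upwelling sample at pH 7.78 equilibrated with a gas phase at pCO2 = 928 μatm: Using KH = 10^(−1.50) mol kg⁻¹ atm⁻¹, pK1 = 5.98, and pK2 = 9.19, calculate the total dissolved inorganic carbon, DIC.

DIC = 1.95 mmol/kg

[CO2*] = KH · pCO2 = 10^(−1.50) × 928×10^-6 = 2.935×10^-5 mol/kg
α₀ = 1/(1 + K1/[H⁺] + K1K2/[H⁺]²) = 1/(1 + 10^+1.80 + 10^+0.39) = 0.01503
DIC = [CO2*]/α₀ = 2.935×10^-5 / 0.01503 = 1.95 mmol/kg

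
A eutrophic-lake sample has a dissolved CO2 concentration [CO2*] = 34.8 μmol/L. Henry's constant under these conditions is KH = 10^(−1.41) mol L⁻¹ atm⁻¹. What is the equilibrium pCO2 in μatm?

pCO2 = 894 μatm

KH = 10^(−1.41) = 3.890×10^-2 mol L⁻¹ atm⁻¹
pCO2 = [CO2*]/KH = 34.8×10^-6 / 3.890×10^-2 = 8.94×10^-4 atm = 894 μatm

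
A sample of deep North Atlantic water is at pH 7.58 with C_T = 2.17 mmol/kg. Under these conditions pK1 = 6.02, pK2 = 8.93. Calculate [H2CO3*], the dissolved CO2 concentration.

α₀ = 1 / (1 + K1/[H⁺] + K1K2/[H⁺]²) = 1 / (1 + 10^+1.56 + 10^+0.21)
   = 1 / (1 + 36.308 + 1.6218) = 1/38.930 = 0.02569
[CO2*] = α₀ × DIC = 0.02569 × 2.17 = 0.0557 mmol/kg

[CO2*] = 0.0557 mmol/kg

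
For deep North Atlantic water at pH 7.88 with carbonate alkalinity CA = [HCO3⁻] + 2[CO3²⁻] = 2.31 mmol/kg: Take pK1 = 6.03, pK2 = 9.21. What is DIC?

DIC = 2.24 mmol/kg

CA = [HCO3⁻] + 2[CO3²⁻] = (α₁ + 2α₂)·DIC
At pH 7.88: [H⁺]/K1 = 10^-1.85 = 0.014125, K2/[H⁺] = 10^-1.33 = 0.046774
α₁ = 1/(1 + 0.014125 + 0.046774) = 1/1.0609 = 0.9426; α₂ = α₁·K2/[H⁺] = 0.04409
α₁ + 2α₂ = 1.0308
DIC = CA / (α₁ + 2α₂) = 2.31 / 1.0308 = 2.24 mmol/kg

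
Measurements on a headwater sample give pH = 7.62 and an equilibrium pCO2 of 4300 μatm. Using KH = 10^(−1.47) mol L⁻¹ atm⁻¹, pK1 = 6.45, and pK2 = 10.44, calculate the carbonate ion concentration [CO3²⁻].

[CO3²⁻] = 3.26 μmol/L

[CO2*] = KH · pCO2 = 10^(−1.47) × 4300×10^-6 = 1.457×10^-4 mol/L
α₀ = 1/(1 + K1/[H⁺] + K1K2/[H⁺]²) = 1/(1 + 10^+1.17 + 10^-1.65) = 0.06324
DIC = [CO2*]/α₀ = 1.457×10^-4 / 0.06324 = 2.304 mmol/L
[CO3²⁻] = α₂·DIC; α₂ = 0.001416, so [CO3²⁻] = 0.001416 × 2.304 = 0.00326 mmol/L = 3.26 μmol/L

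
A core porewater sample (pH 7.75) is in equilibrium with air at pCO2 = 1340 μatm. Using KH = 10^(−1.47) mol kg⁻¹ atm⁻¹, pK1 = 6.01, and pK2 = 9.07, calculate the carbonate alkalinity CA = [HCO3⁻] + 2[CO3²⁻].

[CO2*] = KH · pCO2 = 10^(−1.47) × 1340×10^-6 = 4.541×10^-5 mol/kg
α₀ = 1/(1 + K1/[H⁺] + K1K2/[H⁺]²) = 1/(1 + 10^+1.74 + 10^+0.42) = 0.01707
DIC = [CO2*]/α₀ = 4.541×10^-5 / 0.01707 = 2.660 mmol/kg
CA = (α₁ + 2α₂)·DIC = (0.9380 + 2×0.04490) × 2.660 = 2.73 mmol/kg

CA = 2.73 mmol/kg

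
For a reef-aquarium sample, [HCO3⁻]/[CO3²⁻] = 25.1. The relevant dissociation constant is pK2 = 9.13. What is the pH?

pH = 7.73

From K2 = [H⁺][CO3²⁻]/[HCO3⁻]:  pH = pK2 − log₁₀([HCO3⁻]/[CO3²⁻])
log₁₀(25.1) = +1.400
pH = 9.13 − (+1.400) = 7.73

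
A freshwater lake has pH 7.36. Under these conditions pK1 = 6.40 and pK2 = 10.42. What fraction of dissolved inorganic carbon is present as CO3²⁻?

α₂ = 1 / (1 + [H⁺]/K2 + [H⁺]²/(K1K2)) = 1 / (1 + 10^+3.06 + 10^+2.10)
   = 1 / (1 + 1148.2 + 125.89) = 1/1275.0 = 0.0007843

α₂ = 0.000784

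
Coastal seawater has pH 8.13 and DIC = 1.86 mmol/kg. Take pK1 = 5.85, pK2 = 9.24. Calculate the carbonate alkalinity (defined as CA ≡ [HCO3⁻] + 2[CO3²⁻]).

CA = 1.98 mmol/kg

CA = [HCO3⁻] + 2[CO3²⁻] = (α₁ + 2α₂)·DIC
At pH 8.13: [H⁺]/K1 = 10^-2.28 = 0.0052481, K2/[H⁺] = 10^-1.11 = 0.077625
α₁ = 1/(1 + 0.0052481 + 0.077625) = 1/1.0829 = 0.9235; α₂ = α₁·K2/[H⁺] = 0.07168
α₁ + 2α₂ = 1.0668
CA = 1.0668 × 1.86 = 1.98 mmol/kg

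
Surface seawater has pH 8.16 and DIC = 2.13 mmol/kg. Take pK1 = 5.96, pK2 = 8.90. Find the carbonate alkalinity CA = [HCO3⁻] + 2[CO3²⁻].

CA = [HCO3⁻] + 2[CO3²⁻] = (α₁ + 2α₂)·DIC
At pH 8.16: [H⁺]/K1 = 10^-2.20 = 0.0063096, K2/[H⁺] = 10^-0.74 = 0.18197
α₁ = 1/(1 + 0.0063096 + 0.18197) = 1/1.1883 = 0.8416; α₂ = α₁·K2/[H⁺] = 0.1531
α₁ + 2α₂ = 1.1478
CA = 1.1478 × 2.13 = 2.44 mmol/kg

CA = 2.44 mmol/kg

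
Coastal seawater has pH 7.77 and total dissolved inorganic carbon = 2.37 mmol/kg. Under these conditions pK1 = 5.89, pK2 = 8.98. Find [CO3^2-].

[CO3²⁻] = 0.136 mmol/kg

α₂ = 1 / (1 + [H⁺]/K2 + [H⁺]²/(K1K2)) = 1 / (1 + 10^+1.21 + 10^-0.67)
   = 1 / (1 + 16.218 + 0.21380) = 1/17.432 = 0.05737
[CO3²⁻] = α₂ × DIC = 0.05737 × 2.37 = 0.136 mmol/kg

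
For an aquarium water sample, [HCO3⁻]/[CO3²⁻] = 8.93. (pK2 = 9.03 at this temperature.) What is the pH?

pH = 8.08

From K2 = [H⁺][CO3²⁻]/[HCO3⁻]:  pH = pK2 − log₁₀([HCO3⁻]/[CO3²⁻])
log₁₀(8.93) = +0.951
pH = 9.03 − (+0.951) = 8.08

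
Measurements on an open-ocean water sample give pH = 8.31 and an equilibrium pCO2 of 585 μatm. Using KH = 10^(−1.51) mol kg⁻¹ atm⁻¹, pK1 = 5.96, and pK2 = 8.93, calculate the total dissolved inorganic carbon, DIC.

DIC = 5.04 mmol/kg

[CO2*] = KH · pCO2 = 10^(−1.51) × 585×10^-6 = 1.808×10^-5 mol/kg
α₀ = 1/(1 + K1/[H⁺] + K1K2/[H⁺]²) = 1/(1 + 10^+2.35 + 10^+1.73) = 0.003590
DIC = [CO2*]/α₀ = 1.808×10^-5 / 0.003590 = 5.04 mmol/kg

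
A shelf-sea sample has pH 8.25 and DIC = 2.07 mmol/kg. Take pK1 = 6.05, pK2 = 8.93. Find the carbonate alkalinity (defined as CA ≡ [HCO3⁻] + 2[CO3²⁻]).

CA = [HCO3⁻] + 2[CO3²⁻] = (α₁ + 2α₂)·DIC
At pH 8.25: [H⁺]/K1 = 10^-2.20 = 0.0063096, K2/[H⁺] = 10^-0.68 = 0.20893
α₁ = 1/(1 + 0.0063096 + 0.20893) = 1/1.2152 = 0.8229; α₂ = α₁·K2/[H⁺] = 0.1719
α₁ + 2α₂ = 1.1667
CA = 1.1667 × 2.07 = 2.42 mmol/kg

CA = 2.42 mmol/kg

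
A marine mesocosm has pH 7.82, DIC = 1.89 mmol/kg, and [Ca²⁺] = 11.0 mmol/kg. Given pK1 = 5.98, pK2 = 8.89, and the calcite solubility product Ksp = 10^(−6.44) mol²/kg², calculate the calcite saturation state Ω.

α₂ = 1 / (1 + [H⁺]/K2 + [H⁺]²/(K1K2)) = 1 / (1 + 10^+1.07 + 10^-0.77)
   = 1 / (1 + 11.749 + 0.16982) = 1/12.919 = 0.07741
[CO3²⁻] = α₂ × DIC = 0.07741 × 1.89 = 0.1463 mmol/kg
Ksp = 10^(−6.44) = 3.631×10^-7
Ω = [Ca²⁺][CO3²⁻]/Ksp = (11.0×10^-3)(1.463×10^-4) / 3.631×10^-7 = 4.43

Ω = 4.43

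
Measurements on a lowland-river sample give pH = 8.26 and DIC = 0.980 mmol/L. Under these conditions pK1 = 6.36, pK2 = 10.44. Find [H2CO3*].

[CO2*] = 12.1 μmol/L

α₀ = 1 / (1 + K1/[H⁺] + K1K2/[H⁺]²) = 1 / (1 + 10^+1.90 + 10^-0.28)
   = 1 / (1 + 79.433 + 0.52481) = 1/80.958 = 0.01235
[CO2*] = α₀ × DIC = 0.01235 × 0.980 = 0.0121 mmol/L = 12.1 μmol/L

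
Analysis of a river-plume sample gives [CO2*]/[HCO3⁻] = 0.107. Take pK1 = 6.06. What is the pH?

From K1 = [H⁺][HCO3⁻]/[CO2*]:  pH = pK1 − log₁₀([CO2*]/[HCO3⁻])
log₁₀(0.107) = -0.971
pH = 6.06 − (-0.971) = 7.03

pH = 7.03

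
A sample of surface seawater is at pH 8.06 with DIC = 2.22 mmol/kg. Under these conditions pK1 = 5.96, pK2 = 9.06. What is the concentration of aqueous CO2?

[CO2*] = 15.9 μmol/kg

α₀ = 1 / (1 + K1/[H⁺] + K1K2/[H⁺]²) = 1 / (1 + 10^+2.10 + 10^+1.10)
   = 1 / (1 + 125.89 + 12.589) = 1/139.48 = 0.007169
[CO2*] = α₀ × DIC = 0.007169 × 2.22 = 0.0159 mmol/kg = 15.9 μmol/kg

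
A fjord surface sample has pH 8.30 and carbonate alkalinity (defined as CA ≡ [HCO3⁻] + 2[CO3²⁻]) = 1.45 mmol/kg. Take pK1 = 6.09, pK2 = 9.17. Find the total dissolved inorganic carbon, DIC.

DIC = 1.30 mmol/kg

CA = [HCO3⁻] + 2[CO3²⁻] = (α₁ + 2α₂)·DIC
At pH 8.30: [H⁺]/K1 = 10^-2.21 = 0.0061660, K2/[H⁺] = 10^-0.87 = 0.13490
α₁ = 1/(1 + 0.0061660 + 0.13490) = 1/1.1411 = 0.8764; α₂ = α₁·K2/[H⁺] = 0.1182
α₁ + 2α₂ = 1.1128
DIC = CA / (α₁ + 2α₂) = 1.45 / 1.1128 = 1.30 mmol/kg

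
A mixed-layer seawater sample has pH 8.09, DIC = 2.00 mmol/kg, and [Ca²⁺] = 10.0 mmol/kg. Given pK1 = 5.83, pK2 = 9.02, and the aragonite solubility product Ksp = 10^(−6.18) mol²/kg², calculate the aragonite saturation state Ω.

Ω = 3.17

α₂ = 1 / (1 + [H⁺]/K2 + [H⁺]²/(K1K2)) = 1 / (1 + 10^+0.93 + 10^-1.33)
   = 1 / (1 + 8.5114 + 0.046774) = 1/9.5582 = 0.1046
[CO3²⁻] = α₂ × DIC = 0.1046 × 2.00 = 0.2092 mmol/kg
Ksp = 10^(−6.18) = 6.607×10^-7
Ω = [Ca²⁺][CO3²⁻]/Ksp = (10.0×10^-3)(2.092×10^-4) / 6.607×10^-7 = 3.17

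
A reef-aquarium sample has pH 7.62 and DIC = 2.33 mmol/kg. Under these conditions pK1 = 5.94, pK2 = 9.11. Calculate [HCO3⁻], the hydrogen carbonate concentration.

α₁ = 1 / (1 + [H⁺]/K1 + K2/[H⁺]) = 1 / (1 + 10^-1.68 + 10^-1.49)
   = 1 / (1 + 0.020893 + 0.032359) = 1/1.0533 = 0.9494
[HCO3⁻] = α₁ × DIC = 0.9494 × 2.33 = 2.21 mmol/kg

[HCO3⁻] = 2.21 mmol/kg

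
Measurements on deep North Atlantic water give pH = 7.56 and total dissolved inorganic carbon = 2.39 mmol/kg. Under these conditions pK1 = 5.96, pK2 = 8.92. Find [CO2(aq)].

α₀ = 1 / (1 + K1/[H⁺] + K1K2/[H⁺]²) = 1 / (1 + 10^+1.60 + 10^+0.24)
   = 1 / (1 + 39.811 + 1.7378) = 1/42.549 = 0.02350
[CO2*] = α₀ × DIC = 0.02350 × 2.39 = 0.0562 mmol/kg

[CO2*] = 0.0562 mmol/kg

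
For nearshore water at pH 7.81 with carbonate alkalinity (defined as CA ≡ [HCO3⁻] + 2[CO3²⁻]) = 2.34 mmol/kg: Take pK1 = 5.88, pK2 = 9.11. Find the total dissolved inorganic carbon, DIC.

DIC = 2.26 mmol/kg

CA = [HCO3⁻] + 2[CO3²⁻] = (α₁ + 2α₂)·DIC
At pH 7.81: [H⁺]/K1 = 10^-1.93 = 0.011749, K2/[H⁺] = 10^-1.30 = 0.050119
α₁ = 1/(1 + 0.011749 + 0.050119) = 1/1.0619 = 0.9417; α₂ = α₁·K2/[H⁺] = 0.04720
α₁ + 2α₂ = 1.0361
DIC = CA / (α₁ + 2α₂) = 2.34 / 1.0361 = 2.26 mmol/kg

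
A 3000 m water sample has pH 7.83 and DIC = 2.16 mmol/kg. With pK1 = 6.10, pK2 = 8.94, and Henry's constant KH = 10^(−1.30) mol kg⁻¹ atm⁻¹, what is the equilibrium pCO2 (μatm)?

α₀ = 1 / (1 + K1/[H⁺] + K1K2/[H⁺]²) = 1 / (1 + 10^+1.73 + 10^+0.62)
   = 1 / (1 + 53.703 + 4.1687) = 1/58.872 = 0.01699
[CO2*] = α₀ × DIC = 0.01699 × 2.16 = 0.03669 mmol/kg
pCO2 = [CO2*]/KH = 3.669×10^-5 / 5.012×10^-2 = 732 μatm

pCO2 = 732 μatm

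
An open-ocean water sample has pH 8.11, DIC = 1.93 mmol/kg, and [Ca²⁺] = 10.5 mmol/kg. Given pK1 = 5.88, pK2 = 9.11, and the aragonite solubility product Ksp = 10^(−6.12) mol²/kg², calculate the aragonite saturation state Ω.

Ω = 2.42

α₂ = 1 / (1 + [H⁺]/K2 + [H⁺]²/(K1K2)) = 1 / (1 + 10^+1.00 + 10^-1.23)
   = 1 / (1 + 10.000 + 0.058884) = 1/11.059 = 0.09043
[CO3²⁻] = α₂ × DIC = 0.09043 × 1.93 = 0.1745 mmol/kg
Ksp = 10^(−6.12) = 7.586×10^-7
Ω = [Ca²⁺][CO3²⁻]/Ksp = (10.5×10^-3)(1.745×10^-4) / 7.586×10^-7 = 2.42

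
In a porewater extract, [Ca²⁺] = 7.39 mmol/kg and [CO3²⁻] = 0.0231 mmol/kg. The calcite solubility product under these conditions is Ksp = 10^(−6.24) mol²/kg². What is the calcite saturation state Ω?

Ksp = 10^(−6.24) = 5.754×10^-7
Ω = [Ca²⁺][CO3²⁻]/Ksp = (7.39×10^-3)(0.0231×10^-3) / 5.754×10^-7 = 0.297

Ω = 0.297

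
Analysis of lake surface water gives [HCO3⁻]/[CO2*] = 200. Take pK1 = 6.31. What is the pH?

pH = 8.61

From K1 = [H⁺][HCO3⁻]/[CO2*]:  pH = pK1 + log₁₀([HCO3⁻]/[CO2*])
log₁₀(200) = +2.301
pH = 6.31 + (+2.301) = 8.61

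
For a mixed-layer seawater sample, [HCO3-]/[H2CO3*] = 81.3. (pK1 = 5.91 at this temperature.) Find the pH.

From K1 = [H⁺][HCO3-]/[H2CO3*]:  pH = pK1 + log₁₀([HCO3-]/[H2CO3*])
log₁₀(81.3) = +1.910
pH = 5.91 + (+1.910) = 7.82

pH = 7.82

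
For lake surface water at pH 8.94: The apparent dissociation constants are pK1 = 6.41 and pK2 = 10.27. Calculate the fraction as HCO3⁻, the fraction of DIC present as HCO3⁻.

α₁ = 0.953

α₁ = 1 / (1 + [H⁺]/K1 + K2/[H⁺]) = 1 / (1 + 10^-2.53 + 10^-1.33)
   = 1 / (1 + 0.0029512 + 0.046774) = 1/1.0497 = 0.9526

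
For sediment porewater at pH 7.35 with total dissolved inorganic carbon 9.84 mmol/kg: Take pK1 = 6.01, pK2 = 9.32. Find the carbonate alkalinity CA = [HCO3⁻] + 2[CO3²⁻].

CA = 9.51 mmol/kg

CA = [HCO3⁻] + 2[CO3²⁻] = (α₁ + 2α₂)·DIC
At pH 7.35: [H⁺]/K1 = 10^-1.34 = 0.045709, K2/[H⁺] = 10^-1.97 = 0.010715
α₁ = 1/(1 + 0.045709 + 0.010715) = 1/1.0564 = 0.9466; α₂ = α₁·K2/[H⁺] = 0.01014
α₁ + 2α₂ = 0.9669
CA = 0.9669 × 9.84 = 9.51 mmol/kg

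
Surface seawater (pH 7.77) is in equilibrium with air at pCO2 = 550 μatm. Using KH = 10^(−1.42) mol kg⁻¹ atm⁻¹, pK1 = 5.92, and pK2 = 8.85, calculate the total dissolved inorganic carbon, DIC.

DIC = 1.62 mmol/kg

[CO2*] = KH · pCO2 = 10^(−1.42) × 550×10^-6 = 2.091×10^-5 mol/kg
α₀ = 1/(1 + K1/[H⁺] + K1K2/[H⁺]²) = 1/(1 + 10^+1.85 + 10^+0.77) = 0.01287
DIC = [CO2*]/α₀ = 2.091×10^-5 / 0.01287 = 1.62 mmol/kg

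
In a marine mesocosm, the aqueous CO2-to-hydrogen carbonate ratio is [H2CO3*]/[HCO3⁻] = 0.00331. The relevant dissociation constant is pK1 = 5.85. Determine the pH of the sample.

From K1 = [H⁺][HCO3⁻]/[H2CO3*]:  pH = pK1 − log₁₀([H2CO3*]/[HCO3⁻])
log₁₀(0.00331) = -2.480
pH = 5.85 − (-2.480) = 8.33

pH = 8.33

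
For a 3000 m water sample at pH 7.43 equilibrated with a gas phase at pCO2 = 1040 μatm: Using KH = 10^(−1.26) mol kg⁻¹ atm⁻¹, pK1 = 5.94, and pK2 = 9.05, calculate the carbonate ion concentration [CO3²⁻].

[CO2*] = KH · pCO2 = 10^(−1.26) × 1040×10^-6 = 5.715×10^-5 mol/kg
α₀ = 1/(1 + K1/[H⁺] + K1K2/[H⁺]²) = 1/(1 + 10^+1.49 + 10^-0.13) = 0.03063
DIC = [CO2*]/α₀ = 5.715×10^-5 / 0.03063 = 1.866 mmol/kg
[CO3²⁻] = α₂·DIC; α₂ = 0.02271, so [CO3²⁻] = 0.02271 × 1.866 = 0.0424 mmol/kg

[CO3²⁻] = 0.0424 mmol/kg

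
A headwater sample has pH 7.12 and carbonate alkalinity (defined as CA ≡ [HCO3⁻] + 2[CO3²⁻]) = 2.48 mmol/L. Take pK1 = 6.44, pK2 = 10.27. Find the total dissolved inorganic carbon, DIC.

DIC = 3.00 mmol/L

CA = [HCO3⁻] + 2[CO3²⁻] = (α₁ + 2α₂)·DIC
At pH 7.12: [H⁺]/K1 = 10^-0.68 = 0.20893, K2/[H⁺] = 10^-3.15 = 0.00070795
α₁ = 1/(1 + 0.20893 + 0.00070795) = 1/1.2096 = 0.8267; α₂ = α₁·K2/[H⁺] = 0.0005853
α₁ + 2α₂ = 0.8279
DIC = CA / (α₁ + 2α₂) = 2.48 / 0.8279 = 3.00 mmol/L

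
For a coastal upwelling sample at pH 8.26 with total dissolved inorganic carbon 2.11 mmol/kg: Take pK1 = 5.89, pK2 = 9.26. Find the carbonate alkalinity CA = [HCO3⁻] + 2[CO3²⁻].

CA = [HCO3⁻] + 2[CO3²⁻] = (α₁ + 2α₂)·DIC
At pH 8.26: [H⁺]/K1 = 10^-2.37 = 0.0042658, K2/[H⁺] = 10^-1.00 = 0.10000
α₁ = 1/(1 + 0.0042658 + 0.10000) = 1/1.1043 = 0.9056; α₂ = α₁·K2/[H⁺] = 0.09056
α₁ + 2α₂ = 1.0867
CA = 1.0867 × 2.11 = 2.29 mmol/kg

CA = 2.29 mmol/kg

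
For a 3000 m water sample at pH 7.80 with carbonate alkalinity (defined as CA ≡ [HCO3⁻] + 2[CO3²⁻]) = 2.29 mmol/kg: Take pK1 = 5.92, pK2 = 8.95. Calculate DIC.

DIC = 2.17 mmol/kg

CA = [HCO3⁻] + 2[CO3²⁻] = (α₁ + 2α₂)·DIC
At pH 7.80: [H⁺]/K1 = 10^-1.88 = 0.013183, K2/[H⁺] = 10^-1.15 = 0.070795
α₁ = 1/(1 + 0.013183 + 0.070795) = 1/1.0840 = 0.9225; α₂ = α₁·K2/[H⁺] = 0.06531
α₁ + 2α₂ = 1.0531
DIC = CA / (α₁ + 2α₂) = 2.29 / 1.0531 = 2.17 mmol/kg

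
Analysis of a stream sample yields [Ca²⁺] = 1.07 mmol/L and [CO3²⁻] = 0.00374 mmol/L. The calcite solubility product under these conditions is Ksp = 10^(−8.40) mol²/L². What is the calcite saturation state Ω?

Ω = 1.01

Ksp = 10^(−8.40) = 3.981×10^-9
Ω = [Ca²⁺][CO3²⁻]/Ksp = (1.07×10^-3)(0.00374×10^-3) / 3.981×10^-9 = 1.01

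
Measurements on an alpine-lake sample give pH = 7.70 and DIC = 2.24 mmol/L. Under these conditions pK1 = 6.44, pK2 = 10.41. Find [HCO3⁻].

α₁ = 1 / (1 + [H⁺]/K1 + K2/[H⁺]) = 1 / (1 + 10^-1.26 + 10^-2.71)
   = 1 / (1 + 0.054954 + 0.0019498) = 1/1.0569 = 0.9462
[HCO3⁻] = α₁ × DIC = 0.9462 × 2.24 = 2.12 mmol/L

[HCO3⁻] = 2.12 mmol/L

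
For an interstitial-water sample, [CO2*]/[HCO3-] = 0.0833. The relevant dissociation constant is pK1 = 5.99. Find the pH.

From K1 = [H⁺][HCO3-]/[CO2*]:  pH = pK1 − log₁₀([CO2*]/[HCO3-])
log₁₀(0.0833) = -1.079
pH = 5.99 − (-1.079) = 7.07

pH = 7.07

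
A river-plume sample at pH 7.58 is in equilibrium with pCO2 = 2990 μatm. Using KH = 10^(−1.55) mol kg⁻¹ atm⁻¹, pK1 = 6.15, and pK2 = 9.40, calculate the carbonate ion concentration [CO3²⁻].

[CO3²⁻] = 0.0343 mmol/kg

[CO2*] = KH · pCO2 = 10^(−1.55) × 2990×10^-6 = 8.427×10^-5 mol/kg
α₀ = 1/(1 + K1/[H⁺] + K1K2/[H⁺]²) = 1/(1 + 10^+1.43 + 10^-0.39) = 0.03531
DIC = [CO2*]/α₀ = 8.427×10^-5 / 0.03531 = 2.387 mmol/kg
[CO3²⁻] = α₂·DIC; α₂ = 0.01438, so [CO3²⁻] = 0.01438 × 2.387 = 0.0343 mmol/kg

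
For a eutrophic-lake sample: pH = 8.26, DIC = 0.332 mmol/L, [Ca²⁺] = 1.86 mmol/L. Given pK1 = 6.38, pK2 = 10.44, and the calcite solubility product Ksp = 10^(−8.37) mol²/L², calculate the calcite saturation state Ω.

α₂ = 1 / (1 + [H⁺]/K2 + [H⁺]²/(K1K2)) = 1 / (1 + 10^+2.18 + 10^+0.30)
   = 1 / (1 + 151.36 + 1.9953) = 1/154.35 = 0.006479
[CO3²⁻] = α₂ × DIC = 0.006479 × 0.332 = 0.002151 mmol/L = 2.151 μmol/L
Ksp = 10^(−8.37) = 4.266×10^-9
Ω = [Ca²⁺][CO3²⁻]/Ksp = (1.86×10^-3)(2.151×10^-6) / 4.266×10^-9 = 0.938

Ω = 0.938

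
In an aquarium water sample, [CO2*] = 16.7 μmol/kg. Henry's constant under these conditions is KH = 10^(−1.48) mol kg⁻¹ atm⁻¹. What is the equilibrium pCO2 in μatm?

KH = 10^(−1.48) = 3.311×10^-2 mol kg⁻¹ atm⁻¹
pCO2 = [CO2*]/KH = 16.7×10^-6 / 3.311×10^-2 = 5.04×10^-4 atm = 504 μatm

pCO2 = 504 μatm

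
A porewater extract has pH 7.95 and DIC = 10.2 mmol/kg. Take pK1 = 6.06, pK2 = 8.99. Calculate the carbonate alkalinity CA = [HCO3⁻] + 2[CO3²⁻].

CA = [HCO3⁻] + 2[CO3²⁻] = (α₁ + 2α₂)·DIC
At pH 7.95: [H⁺]/K1 = 10^-1.89 = 0.012882, K2/[H⁺] = 10^-1.04 = 0.091201
α₁ = 1/(1 + 0.012882 + 0.091201) = 1/1.1041 = 0.9057; α₂ = α₁·K2/[H⁺] = 0.08260
α₁ + 2α₂ = 1.0709
CA = 1.0709 × 10.2 = 10.9 mmol/kg

CA = 10.9 mmol/kg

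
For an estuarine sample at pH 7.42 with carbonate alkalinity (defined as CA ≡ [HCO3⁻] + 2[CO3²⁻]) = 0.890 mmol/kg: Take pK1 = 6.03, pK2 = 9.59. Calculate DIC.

DIC = 0.920 mmol/kg

CA = [HCO3⁻] + 2[CO3²⁻] = (α₁ + 2α₂)·DIC
At pH 7.42: [H⁺]/K1 = 10^-1.39 = 0.040738, K2/[H⁺] = 10^-2.17 = 0.0067608
α₁ = 1/(1 + 0.040738 + 0.0067608) = 1/1.0475 = 0.9547; α₂ = α₁·K2/[H⁺] = 0.006454
α₁ + 2α₂ = 0.9676
DIC = CA / (α₁ + 2α₂) = 0.890 / 0.9676 = 0.920 mmol/kg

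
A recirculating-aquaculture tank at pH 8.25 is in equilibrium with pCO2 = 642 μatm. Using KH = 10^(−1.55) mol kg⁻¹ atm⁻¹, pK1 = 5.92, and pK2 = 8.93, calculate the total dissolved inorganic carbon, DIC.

[CO2*] = KH · pCO2 = 10^(−1.55) × 642×10^-6 = 1.809×10^-5 mol/kg
α₀ = 1/(1 + K1/[H⁺] + K1K2/[H⁺]²) = 1/(1 + 10^+2.33 + 10^+1.65) = 0.003854
DIC = [CO2*]/α₀ = 1.809×10^-5 / 0.003854 = 4.69 mmol/kg

DIC = 4.69 mmol/kg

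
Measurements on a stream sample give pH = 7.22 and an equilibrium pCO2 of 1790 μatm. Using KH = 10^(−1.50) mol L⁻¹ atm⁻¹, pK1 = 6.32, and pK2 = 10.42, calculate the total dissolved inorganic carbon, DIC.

DIC = 0.507 mmol/L

[CO2*] = KH · pCO2 = 10^(−1.50) × 1790×10^-6 = 5.660×10^-5 mol/L
α₀ = 1/(1 + K1/[H⁺] + K1K2/[H⁺]²) = 1/(1 + 10^+0.90 + 10^-2.30) = 0.1118
DIC = [CO2*]/α₀ = 5.660×10^-5 / 0.1118 = 0.507 mmol/L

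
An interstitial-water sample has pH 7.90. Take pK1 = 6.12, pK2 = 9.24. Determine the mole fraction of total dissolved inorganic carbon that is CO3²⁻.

α₂ = 0.0430

α₂ = 1 / (1 + [H⁺]/K2 + [H⁺]²/(K1K2)) = 1 / (1 + 10^+1.34 + 10^-0.44)
   = 1 / (1 + 21.878 + 0.36308) = 1/23.241 = 0.04303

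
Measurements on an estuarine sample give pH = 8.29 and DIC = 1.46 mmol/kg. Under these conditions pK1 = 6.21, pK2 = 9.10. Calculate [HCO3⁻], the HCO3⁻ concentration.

[HCO3⁻] = 1.26 mmol/kg

α₁ = 1 / (1 + [H⁺]/K1 + K2/[H⁺]) = 1 / (1 + 10^-2.08 + 10^-0.81)
   = 1 / (1 + 0.0083176 + 0.15488) = 1/1.1632 = 0.8597
[HCO3⁻] = α₁ × DIC = 0.8597 × 1.46 = 1.26 mmol/kg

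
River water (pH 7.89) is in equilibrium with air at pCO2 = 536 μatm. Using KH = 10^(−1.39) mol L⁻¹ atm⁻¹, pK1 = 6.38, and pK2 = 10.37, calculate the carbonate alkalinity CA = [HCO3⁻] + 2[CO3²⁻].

CA = 0.711 mmol/L

[CO2*] = KH · pCO2 = 10^(−1.39) × 536×10^-6 = 2.184×10^-5 mol/L
α₀ = 1/(1 + K1/[H⁺] + K1K2/[H⁺]²) = 1/(1 + 10^+1.51 + 10^-0.97) = 0.02988
DIC = [CO2*]/α₀ = 2.184×10^-5 / 0.02988 = 0.7308 mmol/L
CA = (α₁ + 2α₂)·DIC = (0.9669 + 2×0.003202) × 0.7308 = 0.711 mmol/L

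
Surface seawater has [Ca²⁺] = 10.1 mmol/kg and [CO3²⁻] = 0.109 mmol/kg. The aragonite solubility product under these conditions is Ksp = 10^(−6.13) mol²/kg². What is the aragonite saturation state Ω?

Ksp = 10^(−6.13) = 7.413×10^-7
Ω = [Ca²⁺][CO3²⁻]/Ksp = (10.1×10^-3)(0.109×10^-3) / 7.413×10^-7 = 1.49

Ω = 1.49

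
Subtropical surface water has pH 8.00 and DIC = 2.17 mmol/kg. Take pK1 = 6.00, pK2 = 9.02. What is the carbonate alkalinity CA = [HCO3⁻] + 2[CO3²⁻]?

CA = 2.34 mmol/kg

CA = [HCO3⁻] + 2[CO3²⁻] = (α₁ + 2α₂)·DIC
At pH 8.00: [H⁺]/K1 = 10^-2.00 = 0.010000, K2/[H⁺] = 10^-1.02 = 0.095499
α₁ = 1/(1 + 0.010000 + 0.095499) = 1/1.1055 = 0.9046; α₂ = α₁·K2/[H⁺] = 0.08639
α₁ + 2α₂ = 1.0773
CA = 1.0773 × 2.17 = 2.34 mmol/kg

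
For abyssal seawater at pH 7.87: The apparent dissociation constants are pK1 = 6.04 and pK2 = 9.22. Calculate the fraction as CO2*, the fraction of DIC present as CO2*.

α₀ = 0.0140

α₀ = 1 / (1 + K1/[H⁺] + K1K2/[H⁺]²) = 1 / (1 + 10^+1.83 + 10^+0.48)
   = 1 / (1 + 67.608 + 3.0200) = 1/71.628 = 0.01396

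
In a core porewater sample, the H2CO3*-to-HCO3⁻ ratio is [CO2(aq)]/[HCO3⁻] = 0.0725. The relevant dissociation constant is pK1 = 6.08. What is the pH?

From K1 = [H⁺][HCO3⁻]/[CO2(aq)]:  pH = pK1 − log₁₀([CO2(aq)]/[HCO3⁻])
log₁₀(0.0725) = -1.140
pH = 6.08 − (-1.140) = 7.22

pH = 7.22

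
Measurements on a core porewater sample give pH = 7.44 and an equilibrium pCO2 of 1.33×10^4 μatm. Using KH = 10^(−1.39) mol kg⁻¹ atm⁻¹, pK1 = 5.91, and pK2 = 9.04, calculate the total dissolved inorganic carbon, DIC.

DIC = 19.4 mmol/kg

[CO2*] = KH · pCO2 = 10^(−1.39) × 1.33×10^4×10^-6 = 5.418×10^-4 mol/kg
α₀ = 1/(1 + K1/[H⁺] + K1K2/[H⁺]²) = 1/(1 + 10^+1.53 + 10^-0.07) = 0.02798
DIC = [CO2*]/α₀ = 5.418×10^-4 / 0.02798 = 19.4 mmol/kg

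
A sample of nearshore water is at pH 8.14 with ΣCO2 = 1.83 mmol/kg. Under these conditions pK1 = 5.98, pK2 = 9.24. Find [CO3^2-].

α₂ = 1 / (1 + [H⁺]/K2 + [H⁺]²/(K1K2)) = 1 / (1 + 10^+1.10 + 10^-1.06)
   = 1 / (1 + 12.589 + 0.087096) = 1/13.676 = 0.07312
[CO3²⁻] = α₂ × DIC = 0.07312 × 1.83 = 0.134 mmol/kg

[CO3²⁻] = 0.134 mmol/kg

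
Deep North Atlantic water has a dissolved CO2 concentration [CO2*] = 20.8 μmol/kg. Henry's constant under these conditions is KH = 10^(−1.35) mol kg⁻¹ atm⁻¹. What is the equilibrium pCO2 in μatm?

pCO2 = 466 μatm

KH = 10^(−1.35) = 4.467×10^-2 mol kg⁻¹ atm⁻¹
pCO2 = [CO2*]/KH = 20.8×10^-6 / 4.467×10^-2 = 4.66×10^-4 atm = 466 μatm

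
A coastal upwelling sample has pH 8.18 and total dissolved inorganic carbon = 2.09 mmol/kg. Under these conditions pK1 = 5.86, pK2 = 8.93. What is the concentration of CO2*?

α₀ = 1 / (1 + K1/[H⁺] + K1K2/[H⁺]²) = 1 / (1 + 10^+2.32 + 10^+1.57)
   = 1 / (1 + 208.93 + 37.154) = 1/247.08 = 0.004047
[CO2*] = α₀ × DIC = 0.004047 × 2.09 = 0.00846 mmol/kg = 8.46 μmol/kg

[CO2*] = 8.46 μmol/kg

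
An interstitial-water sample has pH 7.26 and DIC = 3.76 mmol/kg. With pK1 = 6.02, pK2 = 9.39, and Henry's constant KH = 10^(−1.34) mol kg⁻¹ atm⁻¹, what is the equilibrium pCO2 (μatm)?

pCO2 = 4440 μatm

α₀ = 1 / (1 + K1/[H⁺] + K1K2/[H⁺]²) = 1 / (1 + 10^+1.24 + 10^-0.89)
   = 1 / (1 + 17.378 + 0.12882) = 1/18.507 = 0.05403
[CO2*] = α₀ × DIC = 0.05403 × 3.76 = 0.2032 mmol/kg
pCO2 = [CO2*]/KH = 2.032×10^-4 / 4.571×10^-2 = 4440 μatm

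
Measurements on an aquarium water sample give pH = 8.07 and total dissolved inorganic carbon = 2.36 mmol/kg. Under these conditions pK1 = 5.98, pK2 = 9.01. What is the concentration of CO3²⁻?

α₂ = 1 / (1 + [H⁺]/K2 + [H⁺]²/(K1K2)) = 1 / (1 + 10^+0.94 + 10^-1.15)
   = 1 / (1 + 8.7096 + 0.070795) = 1/9.7804 = 0.1022
[CO3²⁻] = α₂ × DIC = 0.1022 × 2.36 = 0.241 mmol/kg

[CO3²⁻] = 0.241 mmol/kg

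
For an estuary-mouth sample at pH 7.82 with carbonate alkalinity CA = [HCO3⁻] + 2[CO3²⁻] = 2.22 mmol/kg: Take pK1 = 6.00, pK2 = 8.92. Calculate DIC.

DIC = 2.10 mmol/kg

CA = [HCO3⁻] + 2[CO3²⁻] = (α₁ + 2α₂)·DIC
At pH 7.82: [H⁺]/K1 = 10^-1.82 = 0.015136, K2/[H⁺] = 10^-1.10 = 0.079433
α₁ = 1/(1 + 0.015136 + 0.079433) = 1/1.0946 = 0.9136; α₂ = α₁·K2/[H⁺] = 0.07257
α₁ + 2α₂ = 1.0587
DIC = CA / (α₁ + 2α₂) = 2.22 / 1.0587 = 2.10 mmol/kg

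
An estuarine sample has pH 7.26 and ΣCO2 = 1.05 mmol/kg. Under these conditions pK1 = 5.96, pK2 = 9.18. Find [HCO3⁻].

[HCO3⁻] = 0.989 mmol/kg

α₁ = 1 / (1 + [H⁺]/K1 + K2/[H⁺]) = 1 / (1 + 10^-1.30 + 10^-1.92)
   = 1 / (1 + 0.050119 + 0.012023) = 1/1.0621 = 0.9415
[HCO3⁻] = α₁ × DIC = 0.9415 × 1.05 = 0.989 mmol/kg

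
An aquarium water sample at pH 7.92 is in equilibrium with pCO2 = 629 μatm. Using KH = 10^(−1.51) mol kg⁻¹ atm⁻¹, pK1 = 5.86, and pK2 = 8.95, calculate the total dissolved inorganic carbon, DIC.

DIC = 2.46 mmol/kg

[CO2*] = KH · pCO2 = 10^(−1.51) × 629×10^-6 = 1.944×10^-5 mol/kg
α₀ = 1/(1 + K1/[H⁺] + K1K2/[H⁺]²) = 1/(1 + 10^+2.06 + 10^+1.03) = 0.007903
DIC = [CO2*]/α₀ = 1.944×10^-5 / 0.007903 = 2.46 mmol/kg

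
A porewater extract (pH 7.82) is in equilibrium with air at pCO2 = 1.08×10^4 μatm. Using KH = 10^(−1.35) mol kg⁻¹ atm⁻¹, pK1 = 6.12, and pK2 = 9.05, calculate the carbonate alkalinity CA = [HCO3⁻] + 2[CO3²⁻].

[CO2*] = KH · pCO2 = 10^(−1.35) × 1.08×10^4×10^-6 = 4.824×10^-4 mol/kg
α₀ = 1/(1 + K1/[H⁺] + K1K2/[H⁺]²) = 1/(1 + 10^+1.70 + 10^+0.47) = 0.01849
DIC = [CO2*]/α₀ = 4.824×10^-4 / 0.01849 = 26.08 mmol/kg
CA = (α₁ + 2α₂)·DIC = (0.9269 + 2×0.05458) × 26.08 = 27.0 mmol/kg

CA = 27.0 mmol/kg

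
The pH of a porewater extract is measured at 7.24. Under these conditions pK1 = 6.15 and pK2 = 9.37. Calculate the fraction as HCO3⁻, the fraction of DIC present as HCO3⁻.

α₁ = 1 / (1 + [H⁺]/K1 + K2/[H⁺]) = 1 / (1 + 10^-1.09 + 10^-2.13)
   = 1 / (1 + 0.081283 + 0.0074131) = 1/1.0887 = 0.9185

α₁ = 0.919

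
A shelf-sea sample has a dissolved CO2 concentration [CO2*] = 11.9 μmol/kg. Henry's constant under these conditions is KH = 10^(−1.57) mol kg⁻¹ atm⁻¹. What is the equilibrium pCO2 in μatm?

KH = 10^(−1.57) = 2.692×10^-2 mol kg⁻¹ atm⁻¹
pCO2 = [CO2*]/KH = 11.9×10^-6 / 2.692×10^-2 = 4.42×10^-4 atm = 442 μatm

pCO2 = 442 μatm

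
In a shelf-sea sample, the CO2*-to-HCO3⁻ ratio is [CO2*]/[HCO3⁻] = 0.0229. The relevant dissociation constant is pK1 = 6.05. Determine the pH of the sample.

pH = 7.69

From K1 = [H⁺][HCO3⁻]/[CO2*]:  pH = pK1 − log₁₀([CO2*]/[HCO3⁻])
log₁₀(0.0229) = -1.640
pH = 6.05 − (-1.640) = 7.69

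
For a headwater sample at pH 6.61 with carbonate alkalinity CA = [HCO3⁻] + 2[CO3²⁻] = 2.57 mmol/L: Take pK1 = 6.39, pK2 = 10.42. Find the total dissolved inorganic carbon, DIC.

DIC = 4.12 mmol/L

CA = [HCO3⁻] + 2[CO3²⁻] = (α₁ + 2α₂)·DIC
At pH 6.61: [H⁺]/K1 = 10^-0.22 = 0.60256, K2/[H⁺] = 10^-3.81 = 0.00015488
α₁ = 1/(1 + 0.60256 + 0.00015488) = 1/1.6027 = 0.6239; α₂ = α₁·K2/[H⁺] = 9.664×10^-5
α₁ + 2α₂ = 0.6241
DIC = CA / (α₁ + 2α₂) = 2.57 / 0.6241 = 4.12 mmol/L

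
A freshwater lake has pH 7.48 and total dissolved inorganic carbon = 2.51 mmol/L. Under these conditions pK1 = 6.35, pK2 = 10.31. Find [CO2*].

α₀ = 1 / (1 + K1/[H⁺] + K1K2/[H⁺]²) = 1 / (1 + 10^+1.13 + 10^-1.70)
   = 1 / (1 + 13.490 + 0.019953) = 1/14.510 = 0.06892
[CO2*] = α₀ × DIC = 0.06892 × 2.51 = 0.173 mmol/L

[CO2*] = 0.173 mmol/L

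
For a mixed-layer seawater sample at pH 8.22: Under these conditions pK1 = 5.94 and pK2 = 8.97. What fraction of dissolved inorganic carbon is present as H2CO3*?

α₀ = 0.00444

α₀ = 1 / (1 + K1/[H⁺] + K1K2/[H⁺]²) = 1 / (1 + 10^+2.28 + 10^+1.53)
   = 1 / (1 + 190.55 + 33.884) = 1/225.43 = 0.004436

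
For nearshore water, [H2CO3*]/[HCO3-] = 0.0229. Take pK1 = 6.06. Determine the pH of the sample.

pH = 7.70

From K1 = [H⁺][HCO3-]/[H2CO3*]:  pH = pK1 − log₁₀([H2CO3*]/[HCO3-])
log₁₀(0.0229) = -1.640
pH = 6.06 − (-1.640) = 7.70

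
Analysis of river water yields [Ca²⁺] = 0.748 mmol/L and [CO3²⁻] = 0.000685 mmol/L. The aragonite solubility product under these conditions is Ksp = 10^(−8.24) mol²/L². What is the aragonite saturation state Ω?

Ksp = 10^(−8.24) = 5.754×10^-9
Ω = [Ca²⁺][CO3²⁻]/Ksp = (0.748×10^-3)(0.000685×10^-3) / 5.754×10^-9 = 0.0890

Ω = 0.0890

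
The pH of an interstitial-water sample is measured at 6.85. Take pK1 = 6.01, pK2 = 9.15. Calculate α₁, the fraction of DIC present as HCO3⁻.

α₁ = 1 / (1 + [H⁺]/K1 + K2/[H⁺]) = 1 / (1 + 10^-0.84 + 10^-2.30)
   = 1 / (1 + 0.14454 + 0.0050119) = 1/1.1496 = 0.8699

α₁ = 0.870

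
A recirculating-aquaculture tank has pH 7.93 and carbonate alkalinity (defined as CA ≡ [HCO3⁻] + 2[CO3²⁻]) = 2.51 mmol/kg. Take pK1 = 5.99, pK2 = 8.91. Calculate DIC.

CA = [HCO3⁻] + 2[CO3²⁻] = (α₁ + 2α₂)·DIC
At pH 7.93: [H⁺]/K1 = 10^-1.94 = 0.011482, K2/[H⁺] = 10^-0.98 = 0.10471
α₁ = 1/(1 + 0.011482 + 0.10471) = 1/1.1162 = 0.8959; α₂ = α₁·K2/[H⁺] = 0.09381
α₁ + 2α₂ = 1.0835
DIC = CA / (α₁ + 2α₂) = 2.51 / 1.0835 = 2.32 mmol/kg

DIC = 2.32 mmol/kg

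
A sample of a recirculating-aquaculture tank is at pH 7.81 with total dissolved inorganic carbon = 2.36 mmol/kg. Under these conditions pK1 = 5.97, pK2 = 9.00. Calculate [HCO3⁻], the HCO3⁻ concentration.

[HCO3⁻] = 2.19 mmol/kg

α₁ = 1 / (1 + [H⁺]/K1 + K2/[H⁺]) = 1 / (1 + 10^-1.84 + 10^-1.19)
   = 1 / (1 + 0.014454 + 0.064565) = 1/1.0790 = 0.9268
[HCO3⁻] = α₁ × DIC = 0.9268 × 2.36 = 2.19 mmol/kg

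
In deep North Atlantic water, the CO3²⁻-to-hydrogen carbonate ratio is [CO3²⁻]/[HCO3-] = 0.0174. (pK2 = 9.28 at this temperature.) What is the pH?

From K2 = [H⁺][CO3²⁻]/[HCO3-]:  pH = pK2 + log₁₀([CO3²⁻]/[HCO3-])
log₁₀(0.0174) = -1.759
pH = 9.28 + (-1.759) = 7.52

pH = 7.52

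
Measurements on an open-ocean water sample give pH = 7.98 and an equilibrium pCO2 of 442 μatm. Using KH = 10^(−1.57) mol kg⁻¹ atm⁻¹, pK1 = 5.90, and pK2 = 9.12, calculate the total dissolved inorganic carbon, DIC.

DIC = 1.55 mmol/kg

[CO2*] = KH · pCO2 = 10^(−1.57) × 442×10^-6 = 1.190×10^-5 mol/kg
α₀ = 1/(1 + K1/[H⁺] + K1K2/[H⁺]²) = 1/(1 + 10^+2.08 + 10^+0.94) = 0.007696
DIC = [CO2*]/α₀ = 1.190×10^-5 / 0.007696 = 1.55 mmol/kg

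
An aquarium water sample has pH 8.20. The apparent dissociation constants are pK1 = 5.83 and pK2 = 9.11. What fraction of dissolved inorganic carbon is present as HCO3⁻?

α₁ = 1 / (1 + [H⁺]/K1 + K2/[H⁺]) = 1 / (1 + 10^-2.37 + 10^-0.91)
   = 1 / (1 + 0.0042658 + 0.12303) = 1/1.1273 = 0.8871

α₁ = 0.887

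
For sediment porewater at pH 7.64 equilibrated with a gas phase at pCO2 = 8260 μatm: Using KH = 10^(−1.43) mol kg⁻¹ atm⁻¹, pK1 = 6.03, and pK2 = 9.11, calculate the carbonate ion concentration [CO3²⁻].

[CO3²⁻] = 0.424 mmol/kg

[CO2*] = KH · pCO2 = 10^(−1.43) × 8260×10^-6 = 3.069×10^-4 mol/kg
α₀ = 1/(1 + K1/[H⁺] + K1K2/[H⁺]²) = 1/(1 + 10^+1.61 + 10^+0.14) = 0.02319
DIC = [CO2*]/α₀ = 3.069×10^-4 / 0.02319 = 13.23 mmol/kg
[CO3²⁻] = α₂·DIC; α₂ = 0.03201, so [CO3²⁻] = 0.03201 × 13.23 = 0.424 mmol/kg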